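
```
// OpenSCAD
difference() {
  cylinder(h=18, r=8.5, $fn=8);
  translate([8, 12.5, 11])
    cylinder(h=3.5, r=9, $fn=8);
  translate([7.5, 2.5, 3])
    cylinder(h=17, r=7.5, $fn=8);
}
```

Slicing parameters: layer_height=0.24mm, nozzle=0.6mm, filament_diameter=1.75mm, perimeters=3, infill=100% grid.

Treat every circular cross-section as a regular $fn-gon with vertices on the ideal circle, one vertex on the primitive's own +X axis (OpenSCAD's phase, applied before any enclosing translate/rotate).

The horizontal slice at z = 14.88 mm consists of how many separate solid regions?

At z = 14.88 mm: the cylinder: section is a regular 8-gon, circumradius r=8.5; the cylinder at (8, 12.5) does not reach this height (z outside [11, 14.5]); the cylinder at (7.5, 2.5): section is a regular 8-gon, circumradius r=7.5; Subtracting the remaining from the first: starting from the r=8.5 cylinder, the r=7.5 cylinder at (7.5, 2.5) partially overlaps it — only the 65.77 mm² overlap (of its 159.10 mm²) is removed, clipping the outline — 1 connected region. The result has 1 disconnected region.

1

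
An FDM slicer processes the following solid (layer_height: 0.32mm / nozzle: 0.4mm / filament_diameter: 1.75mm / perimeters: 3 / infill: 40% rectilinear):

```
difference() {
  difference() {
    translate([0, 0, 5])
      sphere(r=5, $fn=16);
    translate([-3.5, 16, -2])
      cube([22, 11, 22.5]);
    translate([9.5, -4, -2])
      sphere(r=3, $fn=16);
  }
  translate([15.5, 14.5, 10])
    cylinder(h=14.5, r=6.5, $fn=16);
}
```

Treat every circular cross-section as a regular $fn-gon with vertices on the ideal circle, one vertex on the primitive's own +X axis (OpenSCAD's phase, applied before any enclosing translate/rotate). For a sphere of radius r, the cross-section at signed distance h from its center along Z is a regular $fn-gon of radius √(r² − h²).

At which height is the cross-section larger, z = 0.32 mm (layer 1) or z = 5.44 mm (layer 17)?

layer 17 (z = 5.44 mm)

Layer 1 (z = 0.32): the sphere: section is a regular 16-gon, circumradius = √(r²−h²) = √(5²−4.68²) = 1.760 (area = (16/2)·1.760²·sin(360°/16) = 9.48 mm²); the 22×11 cube at (-3.5, 16) contributes its full rectangle (area 242.00 mm²); the r=3 sphere at (9.5, -4) contributes a regular 16-gon of circumradius √(3²−2.32²) = 1.902 (area = (16/2)·1.902²·sin(360°/16) = 11.08 mm²); Subtracting the remaining from the first: starting from the r=5 sphere (9.48 mm²), the 22×11 cube at (-3.5, 16) misses the remaining region (no effect); the r=3 sphere at (9.5, -4) misses the remaining region (no effect) — area = 9.48 mm²; the cylinder at (15.5, 14.5) is not intersected at this z (z outside [10, 24.5]); After the difference (first − rest): none of the subtracted shapes is present at this height, so the result so far is unchanged — area = 9.48 mm². So its area = 9.48 mm². Layer 17 (z = 5.44): the sphere: section is a regular 16-gon, circumradius = √(r²−h²) = √(5²−0.44²) = 4.981 (area = (16/2)·4.981²·sin(360°/16) = 75.94 mm²); the cube at (-3.5, 16) is present — its section is the full 22×11 rectangle (area 242.00 mm²); the sphere at (9.5, -4) is not intersected at this z (|z−center|=7.440 > r=3); After the difference (first − rest): starting from the r=5 sphere (75.94 mm²), the 22×11 cube at (-3.5, 16) misses the remaining region (no effect) — area = 75.94 mm²; the cylinder at (15.5, 14.5) does not reach this height (z outside [10, 24.5]); Taking the first minus the rest: none of the subtracted shapes is present at this height, so the result so far is unchanged — area = 75.94 mm². So its area = 75.94 mm². Layer 17 is larger (75.94 vs 9.48 mm²).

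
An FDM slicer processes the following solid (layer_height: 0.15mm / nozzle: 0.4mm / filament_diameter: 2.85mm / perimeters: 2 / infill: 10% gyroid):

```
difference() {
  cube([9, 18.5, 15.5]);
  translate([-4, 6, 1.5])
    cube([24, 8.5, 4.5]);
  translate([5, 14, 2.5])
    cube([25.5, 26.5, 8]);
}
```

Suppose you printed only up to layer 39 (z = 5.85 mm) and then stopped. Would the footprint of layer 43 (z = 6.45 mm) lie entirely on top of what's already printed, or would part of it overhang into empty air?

part overhangs

Compare the two slices. At z = 5.85: the cube is present — its section is the full 9×18.5 rectangle (area 166.50 mm²); the cube at (-4, 6) is present — its section is the full 24×8.5 rectangle (area 204.00 mm²); the 25.5×26.5 cube at (5, 14) contributes its full rectangle (area 675.75 mm²); Subtracting the remaining from the first: starting from the 9×18.5 cube (166.50 mm²), the 24×8.5 cube at (-4, 6) partially overlaps it — only the 76.50 mm² overlap (of its 204.00 mm²) is removed, clipping the outline; the 25.5×26.5 cube at (5, 14) partially overlaps it — only the 16.00 mm² overlap (of its 675.75 mm²) is removed, clipping the outline — area = 74.00 mm². At z = 6.45: the 9×18.5 cube contributes its full rectangle (area 166.50 mm²); the cube at (-4, 6) is absent (z outside [1.5, 6]); the cube at (5, 14) is present — its section is the full 25.5×26.5 rectangle (area 675.75 mm²); Subtracting the remaining from the first: starting from the 9×18.5 cube (166.50 mm²), the 25.5×26.5 cube at (5, 14) partially overlaps it — only the 18.00 mm² overlap (of its 675.75 mm²) is removed, clipping the outline — area = 148.50 mm². Checking containment: at z = 6.45 the cross-section extends beyond the z = 5.85 cross-section by about 74.50 mm².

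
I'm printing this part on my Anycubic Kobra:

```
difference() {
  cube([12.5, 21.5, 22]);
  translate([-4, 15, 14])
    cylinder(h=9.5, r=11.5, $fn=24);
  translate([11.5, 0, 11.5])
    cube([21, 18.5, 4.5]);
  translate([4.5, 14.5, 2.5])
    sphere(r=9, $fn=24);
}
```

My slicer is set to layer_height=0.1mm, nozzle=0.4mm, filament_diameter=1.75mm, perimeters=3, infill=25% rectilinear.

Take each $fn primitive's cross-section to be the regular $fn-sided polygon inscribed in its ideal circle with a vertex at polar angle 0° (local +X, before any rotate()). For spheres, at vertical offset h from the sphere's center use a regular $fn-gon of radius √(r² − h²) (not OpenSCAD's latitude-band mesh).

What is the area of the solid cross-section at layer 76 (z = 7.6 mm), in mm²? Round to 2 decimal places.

122.56 mm²

At z = 7.6 mm: the cube (footprint 12.5×21.5) is included at this height (area 268.75 mm²); the cylinder at (-4, 15) does not reach this height (z outside [14, 23.5]); the cube at (11.5, 0) is not intersected at this z (z outside [11.5, 16]); the sphere at (4.5, 14.5): section is a regular 24-gon, circumradius = √(r²−h²) = √(9²−5.1²) = 7.416 (area = (24/2)·7.416²·sin(360°/24) = 170.79 mm²); Taking the first minus the rest: starting from the 12.5×21.5 cube (268.75 mm²), the r=9 sphere at (4.5, 14.5) partially overlaps it — only the 146.19 mm² overlap (of its 170.79 mm²) is removed, clipping the outline — area = 122.56 mm². Overall, the cross-section has 2 separate islands. Net area = 122.56 mm².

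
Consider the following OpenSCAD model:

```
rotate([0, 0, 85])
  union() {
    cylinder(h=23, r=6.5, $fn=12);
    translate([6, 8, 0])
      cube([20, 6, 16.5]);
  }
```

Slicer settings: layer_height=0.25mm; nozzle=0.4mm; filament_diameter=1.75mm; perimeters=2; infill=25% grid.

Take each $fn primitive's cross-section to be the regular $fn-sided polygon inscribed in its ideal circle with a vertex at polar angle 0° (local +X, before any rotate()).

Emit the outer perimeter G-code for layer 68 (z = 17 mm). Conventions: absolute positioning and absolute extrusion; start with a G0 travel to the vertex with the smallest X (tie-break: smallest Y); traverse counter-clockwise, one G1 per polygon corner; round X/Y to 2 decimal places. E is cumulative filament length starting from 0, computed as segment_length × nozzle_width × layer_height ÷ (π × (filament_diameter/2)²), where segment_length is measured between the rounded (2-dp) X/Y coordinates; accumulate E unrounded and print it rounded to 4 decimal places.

G0 X-6.48 Y0.57 Z17.00
G1 X-5.89 Y-2.75 E0.1402
G1 X-3.73 Y-5.32 E0.2798
G1 X-0.57 Y-6.48 E0.4197
G1 X2.75 Y-5.89 E0.5599
G1 X5.32 Y-3.73 E0.6995
G1 X6.48 Y-0.57 E0.8394
G1 X5.89 Y2.75 E0.9796
G1 X3.73 Y5.32 E1.1192
G1 X0.57 Y6.48 E1.2591
G1 X-2.75 Y5.89 E1.3993
G1 X-5.32 Y3.73 E1.5389
G1 X-6.48 Y0.57 E1.6789

At z = 17 mm: the r=6.5 cylinder contributes a regular 12-gon of circumradius 6.5; the cube at (6, 8) is not intersected at this z (z outside [0, 16.5]); Taking the union: only the r=6.5 cylinder is present, so the union is just that shape — 1 connected region; (rotated 85° about Z; rotation is an isometry so areas/perimeters/island counts are preserved). The outline is a single polygon with 12 vertices. Extrusion per mm of travel: 0.4 × 0.25 / (π × 0.875²) = 0.041575. Accumulating E over each segment gives final E = 1.6789.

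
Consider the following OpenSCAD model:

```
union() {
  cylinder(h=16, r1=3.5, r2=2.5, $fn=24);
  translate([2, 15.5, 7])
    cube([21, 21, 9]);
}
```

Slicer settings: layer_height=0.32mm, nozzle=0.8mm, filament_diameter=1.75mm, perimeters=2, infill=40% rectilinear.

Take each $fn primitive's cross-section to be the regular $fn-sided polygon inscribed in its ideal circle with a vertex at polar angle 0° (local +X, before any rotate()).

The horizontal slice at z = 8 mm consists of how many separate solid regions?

At z = 8 mm: the cone contributes a regular 24-gon of circumradius 3.000 (interpolated between r1=3.5 and r2=2.5 at t=0.500); the cube at (2, 15.5) (footprint 21×21) is included at this height; Combining (union): the 2 present regions are separate (no shared area or edge), so areas and boundary lengths simply add and each stays a separate island — 2 connected regions. The result has 2 disconnected regions.

2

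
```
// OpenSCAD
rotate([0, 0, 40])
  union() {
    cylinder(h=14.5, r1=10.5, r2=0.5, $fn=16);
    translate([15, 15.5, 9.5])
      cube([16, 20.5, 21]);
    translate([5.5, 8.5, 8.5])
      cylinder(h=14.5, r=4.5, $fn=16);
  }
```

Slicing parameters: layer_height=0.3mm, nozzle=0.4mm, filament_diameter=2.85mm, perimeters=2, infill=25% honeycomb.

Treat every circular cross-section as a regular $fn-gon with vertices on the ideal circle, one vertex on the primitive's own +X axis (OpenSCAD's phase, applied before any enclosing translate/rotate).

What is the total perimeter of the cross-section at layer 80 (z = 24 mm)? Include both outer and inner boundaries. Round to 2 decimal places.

At z = 24 mm: the cone does not reach this height (z outside [0, 14.5]); the cube at (15, 15.5) is present — its section is the full 16×20.5 rectangle (perimeter 73.00 mm); the cylinder at (5.5, 8.5) is not intersected at this z (z outside [8.5, 23]); Combining (union): only the 16×20.5 cube at (15, 15.5) is present, so the union is just that shape — boundary = 73.00 mm; (rotated 40° about Z; rotation is an isometry so areas/perimeters/island counts are preserved). Overall, the cross-section is a single solid region. Total boundary length (outer) = 73.00 mm.

73.00 mm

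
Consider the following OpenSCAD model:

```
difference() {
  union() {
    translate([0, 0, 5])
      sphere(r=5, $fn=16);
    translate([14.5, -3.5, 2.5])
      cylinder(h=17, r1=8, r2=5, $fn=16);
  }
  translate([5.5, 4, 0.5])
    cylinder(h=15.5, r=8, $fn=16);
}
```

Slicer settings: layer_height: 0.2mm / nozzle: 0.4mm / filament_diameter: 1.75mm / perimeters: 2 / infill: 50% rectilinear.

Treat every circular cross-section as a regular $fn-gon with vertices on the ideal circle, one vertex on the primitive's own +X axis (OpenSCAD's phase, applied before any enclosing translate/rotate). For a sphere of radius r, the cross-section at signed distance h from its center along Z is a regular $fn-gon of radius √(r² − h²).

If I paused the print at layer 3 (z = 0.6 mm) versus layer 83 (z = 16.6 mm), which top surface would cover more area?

Layer 3 (z = 0.6): the sphere: section is a regular 16-gon, circumradius = √(r²−h²) = √(5²−4.4²) = 2.375 (area = (16/2)·2.375²·sin(360°/16) = 17.27 mm²); the cone at (14.5, -3.5) is absent (z outside [2.5, 19.5]); Merging all regions: only the r=5 sphere is present, so the union is just that shape — area = 17.27 mm²; the cylinder at (5.5, 4): section is a regular 16-gon, circumradius r=8 (area = (16/2)·8.000²·sin(360°/16) = 195.93 mm²); Taking the first minus the rest: starting from the result so far (17.27 mm²), the r=8 cylinder at (5.5, 4) partially overlaps it — only the 13.21 mm² overlap (of its 195.93 mm²) is removed, clipping the outline — area = 4.06 mm². So its area = 4.06 mm². Layer 83 (z = 16.6): the sphere does not reach this height (|z−center|=11.600 > r=5); the cone at (14.5, -3.5): at t=0.829 of its height the radius interpolates to r₁+(r₂−r₁)t = 5.512, giving a regular 16-gon of that circumradius (area = (16/2)·5.512²·sin(360°/16) = 93.01 mm²); Taking the union: only the cone at (14.5, -3.5) is present, so the union is just that shape — area = 93.01 mm²; the cylinder at (5.5, 4) does not reach this height (z outside [0.5, 16]); Subtracting the remaining from the first: none of the subtracted shapes is present at this height, so that combined region is unchanged — area = 93.01 mm². So its area = 93.01 mm². Layer 83 is larger (93.01 vs 4.06 mm²).

layer 83 (z = 16.6 mm)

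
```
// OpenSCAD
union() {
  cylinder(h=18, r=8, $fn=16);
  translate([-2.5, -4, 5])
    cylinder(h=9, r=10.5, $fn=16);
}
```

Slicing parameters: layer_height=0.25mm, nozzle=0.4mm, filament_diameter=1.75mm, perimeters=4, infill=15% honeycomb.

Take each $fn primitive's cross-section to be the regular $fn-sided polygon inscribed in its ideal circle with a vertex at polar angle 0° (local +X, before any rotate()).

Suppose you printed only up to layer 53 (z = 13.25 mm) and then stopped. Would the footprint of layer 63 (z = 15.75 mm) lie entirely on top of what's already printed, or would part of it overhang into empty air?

Compare the two slices. At z = 13.25: the r=8 cylinder contributes a regular 16-gon of circumradius 8 (area = (16/2)·8.000²·sin(360°/16) = 195.93 mm²); the cylinder at (-2.5, -4): section is a regular 16-gon, circumradius r=10.5 (area = (16/2)·10.500²·sin(360°/16) = 337.53 mm²); Merging all regions: the regions partially overlap — summed areas 533.46 mm² minus the doubly-counted overlap 169.12 mm² gives 364.35 mm² — area = 364.35 mm². At z = 15.75: the cylinder: section is a regular 16-gon, circumradius r=8 (area = (16/2)·8.000²·sin(360°/16) = 195.93 mm²); the cylinder at (-2.5, -4) does not reach this height (z outside [5, 14]); Merging all regions: only the r=8 cylinder is present, so the union is just that shape — area = 195.93 mm². Checking containment: the cross-section at z = 15.75 is a subset of the cross-section at z = 13.25.

entirely on top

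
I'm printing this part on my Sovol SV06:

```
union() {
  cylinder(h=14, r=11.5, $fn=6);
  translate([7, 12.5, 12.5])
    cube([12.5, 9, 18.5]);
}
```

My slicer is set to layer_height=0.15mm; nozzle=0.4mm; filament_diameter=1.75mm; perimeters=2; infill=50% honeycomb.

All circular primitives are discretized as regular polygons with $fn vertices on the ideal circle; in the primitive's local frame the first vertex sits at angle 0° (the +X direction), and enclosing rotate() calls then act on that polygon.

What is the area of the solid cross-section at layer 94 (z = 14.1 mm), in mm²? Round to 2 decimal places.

At z = 14.1 mm: the cylinder is absent (z outside [0, 14]); the cube at (7, 12.5) is present — its section is the full 12.5×9 rectangle (area 112.50 mm²); Taking the union: only the 12.5×9 cube at (7, 12.5) is present, so the union is just that shape — area = 112.50 mm². Overall, the cross-section is a single solid region. Net area = 112.50 mm².

112.50 mm²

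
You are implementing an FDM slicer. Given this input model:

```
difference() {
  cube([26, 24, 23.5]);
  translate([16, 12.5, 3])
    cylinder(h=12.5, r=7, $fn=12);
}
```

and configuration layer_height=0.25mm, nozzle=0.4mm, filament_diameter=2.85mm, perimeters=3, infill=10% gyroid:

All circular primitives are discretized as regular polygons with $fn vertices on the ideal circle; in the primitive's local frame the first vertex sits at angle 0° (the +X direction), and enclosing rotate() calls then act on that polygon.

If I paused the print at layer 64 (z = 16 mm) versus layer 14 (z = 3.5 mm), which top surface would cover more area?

layer 64 (z = 16 mm)

Layer 64 (z = 16): the cube (footprint 26×24) is included at this height (area 624.00 mm²); the cylinder at (16, 12.5) is not intersected at this z (z outside [3, 15.5]); After the difference (first − rest): none of the subtracted shapes is present at this height, so the 26×24 cube is unchanged — area = 624.00 mm². So its area = 624.00 mm². Layer 14 (z = 3.5): the cube is present — its section is the full 26×24 rectangle (area 624.00 mm²); the r=7 cylinder at (16, 12.5) gives a regular 12-gon of circumradius 7 (constant along its height) (area = (12/2)·7.000²·sin(360°/12) = 147.00 mm²); After the difference (first − rest): starting from the 26×24 cube (624.00 mm²), the r=7 cylinder at (16, 12.5) lies wholly inside it (removes its full 147.00 mm² and its 43.48 mm outline becomes a hole wall) — area = 477.00 mm². So its area = 477.00 mm². Layer 64 is larger (624.00 vs 477.00 mm²).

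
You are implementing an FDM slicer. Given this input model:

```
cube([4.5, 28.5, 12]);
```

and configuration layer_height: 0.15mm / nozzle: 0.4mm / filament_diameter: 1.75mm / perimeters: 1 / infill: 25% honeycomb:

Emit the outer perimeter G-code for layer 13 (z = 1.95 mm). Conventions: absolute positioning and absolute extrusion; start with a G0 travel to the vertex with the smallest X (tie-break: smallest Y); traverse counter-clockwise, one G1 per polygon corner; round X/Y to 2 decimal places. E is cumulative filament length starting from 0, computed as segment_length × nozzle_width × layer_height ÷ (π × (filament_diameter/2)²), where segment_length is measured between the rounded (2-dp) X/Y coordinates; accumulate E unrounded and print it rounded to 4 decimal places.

At z = 1.95 mm: the 4.5×28.5 cube contributes its full rectangle. The outline is a single polygon with 4 vertices. Extrusion per mm of travel: 0.4 × 0.15 / (π × 0.875²) = 0.024945. Accumulating E over each segment gives final E = 1.6464.

G0 X0.00 Y0.00 Z1.95
G1 X4.50 Y0.00 E0.1123
G1 X4.50 Y28.50 E0.8232
G1 X0.00 Y28.50 E0.9354
G1 X0.00 Y0.00 E1.6464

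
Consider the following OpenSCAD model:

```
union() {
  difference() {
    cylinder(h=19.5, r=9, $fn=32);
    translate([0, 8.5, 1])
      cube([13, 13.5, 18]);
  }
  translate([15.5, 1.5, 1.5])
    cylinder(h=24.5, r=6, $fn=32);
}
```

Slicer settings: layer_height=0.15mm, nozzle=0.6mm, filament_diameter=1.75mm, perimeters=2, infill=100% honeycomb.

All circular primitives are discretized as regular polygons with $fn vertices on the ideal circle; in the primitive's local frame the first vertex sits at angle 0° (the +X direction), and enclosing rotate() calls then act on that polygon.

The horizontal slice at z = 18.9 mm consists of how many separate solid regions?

2

At z = 18.9 mm: the cylinder: section is a regular 32-gon, circumradius r=9; the cube at (0, 8.5) is present — its section is the full 13×13.5 rectangle; After the difference (first − rest): starting from the r=9 cylinder, the 13×13.5 cube at (0, 8.5) partially overlaps it — only the 0.90 mm² overlap (of its 175.50 mm²) is removed, clipping the outline — 1 connected region; the r=6 cylinder at (15.5, 1.5) contributes a regular 32-gon of circumradius 6; Combining (union): the 2 present regions are separate (no shared area or edge), so areas and boundary lengths simply add and each stays a separate island — 2 connected regions. The result has 2 disconnected regions.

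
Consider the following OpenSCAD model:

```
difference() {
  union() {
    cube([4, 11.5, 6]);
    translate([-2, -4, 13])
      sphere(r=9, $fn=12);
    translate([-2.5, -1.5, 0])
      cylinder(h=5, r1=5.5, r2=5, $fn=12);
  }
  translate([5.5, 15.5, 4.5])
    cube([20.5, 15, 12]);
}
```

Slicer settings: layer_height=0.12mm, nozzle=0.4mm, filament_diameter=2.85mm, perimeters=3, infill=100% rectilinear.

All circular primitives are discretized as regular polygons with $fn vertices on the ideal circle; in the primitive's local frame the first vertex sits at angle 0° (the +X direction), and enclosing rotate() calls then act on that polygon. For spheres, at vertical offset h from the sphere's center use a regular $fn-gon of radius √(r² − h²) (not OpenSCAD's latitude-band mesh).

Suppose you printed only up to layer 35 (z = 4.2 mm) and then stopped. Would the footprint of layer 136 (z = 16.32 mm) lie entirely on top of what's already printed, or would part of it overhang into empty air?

part overhangs

Compare the two slices. At z = 4.2: the 4×11.5 cube contributes its full rectangle (area 46.00 mm²); the sphere at (-2, -4): section is a regular 12-gon, circumradius = √(r²−h²) = √(9²−8.8²) = 1.887 (area = (12/2)·1.887²·sin(360°/12) = 10.68 mm²); the cone at (-2.5, -1.5) (r1=5.5→r2=5) has section circumradius 5.080 here — a regular 12-gon (area = (12/2)·5.080²·sin(360°/12) = 77.42 mm²); Merging all regions: the regions partially overlap — summed areas 134.10 mm² minus the doubly-counted overlap 14.60 mm² gives 119.50 mm² — area = 119.50 mm²; the cube at (5.5, 15.5) does not reach this height (z outside [4.5, 16.5]); After the difference (first − rest): none of the subtracted shapes is present at this height, so that combined region is unchanged — area = 119.50 mm². At z = 16.32: the cube is absent (z outside [0, 6]); the r=9 sphere at (-2, -4) contributes a regular 12-gon of circumradius √(9²−3.32²) = 8.365 (area = (12/2)·8.365²·sin(360°/12) = 209.93 mm²); the cone at (-2.5, -1.5) is absent (z outside [0, 5]); Taking the union: only the r=9 sphere at (-2, -4) is present, so the union is just that shape — area = 209.93 mm²; the 20.5×15 cube at (5.5, 15.5) contributes its full rectangle (area 307.50 mm²); Subtracting the remaining from the first: starting from that combined region (209.93 mm²), the 20.5×15 cube at (5.5, 15.5) misses the remaining region (no effect) — area = 209.93 mm². Checking containment: at z = 16.32 the cross-section extends beyond the z = 4.2 cross-section by about 124.47 mm².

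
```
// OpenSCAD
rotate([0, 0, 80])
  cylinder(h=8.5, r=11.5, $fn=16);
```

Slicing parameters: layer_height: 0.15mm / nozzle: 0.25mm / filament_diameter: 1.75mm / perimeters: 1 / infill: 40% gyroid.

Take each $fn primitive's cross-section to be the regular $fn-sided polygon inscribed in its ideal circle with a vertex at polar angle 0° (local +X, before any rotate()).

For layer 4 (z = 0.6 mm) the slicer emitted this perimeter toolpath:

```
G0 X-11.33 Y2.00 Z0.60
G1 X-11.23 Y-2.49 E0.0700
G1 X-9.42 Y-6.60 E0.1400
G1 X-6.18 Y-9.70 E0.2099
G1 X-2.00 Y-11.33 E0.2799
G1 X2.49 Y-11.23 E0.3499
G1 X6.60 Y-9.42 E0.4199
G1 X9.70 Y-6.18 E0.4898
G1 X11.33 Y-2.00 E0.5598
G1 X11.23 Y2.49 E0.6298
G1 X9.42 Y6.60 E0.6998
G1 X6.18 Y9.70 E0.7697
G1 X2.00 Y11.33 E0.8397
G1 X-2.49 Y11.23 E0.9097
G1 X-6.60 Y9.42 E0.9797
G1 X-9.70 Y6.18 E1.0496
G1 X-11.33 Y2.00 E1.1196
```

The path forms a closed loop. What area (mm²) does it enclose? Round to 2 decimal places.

Apply the shoelace formula to the sequence of (X, Y) vertices; enclosed area = 405.08 mm².

405.08 mm²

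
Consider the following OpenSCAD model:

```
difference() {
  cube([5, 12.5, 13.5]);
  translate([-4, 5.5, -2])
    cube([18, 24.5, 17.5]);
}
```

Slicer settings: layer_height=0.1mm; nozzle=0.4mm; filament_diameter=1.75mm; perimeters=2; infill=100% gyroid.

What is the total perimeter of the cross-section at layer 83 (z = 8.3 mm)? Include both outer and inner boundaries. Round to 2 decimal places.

At z = 8.3 mm: the cube (footprint 5×12.5) is included at this height (perimeter 35.00 mm); the cube at (-4, 5.5) (footprint 18×24.5) is included at this height (perimeter 85.00 mm); Subtracting the remaining from the first: starting from the 5×12.5 cube, the 18×24.5 cube at (-4, 5.5) partially overlaps it — only the 35.00 mm² overlap (of its 441.00 mm²) is removed, clipping the outline — boundary = 21.00 mm. Overall, the cross-section is a single solid region. Total boundary length (outer) = 21.00 mm.

21.00 mm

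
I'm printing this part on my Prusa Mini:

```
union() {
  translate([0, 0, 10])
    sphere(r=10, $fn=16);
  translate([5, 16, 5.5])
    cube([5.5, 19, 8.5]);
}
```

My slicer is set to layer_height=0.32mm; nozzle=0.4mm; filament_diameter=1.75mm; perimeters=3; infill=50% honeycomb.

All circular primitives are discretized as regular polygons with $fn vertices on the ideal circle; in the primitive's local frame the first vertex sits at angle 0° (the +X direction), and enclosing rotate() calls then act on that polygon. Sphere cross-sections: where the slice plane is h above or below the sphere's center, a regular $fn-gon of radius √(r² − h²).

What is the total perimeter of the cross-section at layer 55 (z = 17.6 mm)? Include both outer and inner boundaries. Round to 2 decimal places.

At z = 17.6 mm: the sphere: section is a regular 16-gon, circumradius = √(r²−h²) = √(10²−7.6²) = 6.499 (perimeter = 2·16·6.499·sin(180°/16) = 40.57 mm); the cube at (5, 16) is absent (z outside [5.5, 14]); Combining (union): only the r=10 sphere is present, so the union is just that shape — boundary = 40.57 mm. Overall, the cross-section is a single solid region. Total boundary length (outer) = 40.57 mm.

40.57 mm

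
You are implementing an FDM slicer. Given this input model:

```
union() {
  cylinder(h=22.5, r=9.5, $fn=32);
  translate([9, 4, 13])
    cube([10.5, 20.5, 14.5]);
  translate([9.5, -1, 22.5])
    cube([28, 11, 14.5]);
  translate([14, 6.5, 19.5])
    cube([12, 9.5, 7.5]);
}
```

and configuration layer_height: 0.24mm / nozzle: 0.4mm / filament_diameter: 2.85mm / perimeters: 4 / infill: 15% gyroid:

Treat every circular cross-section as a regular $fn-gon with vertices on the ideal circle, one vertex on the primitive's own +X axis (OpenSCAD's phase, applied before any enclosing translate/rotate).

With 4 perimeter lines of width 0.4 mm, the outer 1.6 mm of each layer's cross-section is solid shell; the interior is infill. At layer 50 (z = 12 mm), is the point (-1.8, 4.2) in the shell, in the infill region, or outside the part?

infill

At z = 12 mm: the r=9.5 cylinder contributes a regular 32-gon of circumradius 9.5; the cube at (9, 4) is not intersected at this z (z outside [13, 27.5]); the cube at (9.5, -1) does not reach this height (z outside [22.5, 37]); the cube at (14, 6.5) is absent (z outside [19.5, 27]); Taking the union: only the r=9.5 cylinder is present, so the union is just that shape — 1 connected region. Overall, the cross-section is a single solid region. The nearest boundary edge runs (-3.64, 8.78)→(-5.28, 7.90); distance from the point to it = 4.90 mm. The point is inside the cross-section and 4.90 mm from the nearest boundary — more than the 1.6 mm shell width (4 × 0.4), so it's in the infill interior.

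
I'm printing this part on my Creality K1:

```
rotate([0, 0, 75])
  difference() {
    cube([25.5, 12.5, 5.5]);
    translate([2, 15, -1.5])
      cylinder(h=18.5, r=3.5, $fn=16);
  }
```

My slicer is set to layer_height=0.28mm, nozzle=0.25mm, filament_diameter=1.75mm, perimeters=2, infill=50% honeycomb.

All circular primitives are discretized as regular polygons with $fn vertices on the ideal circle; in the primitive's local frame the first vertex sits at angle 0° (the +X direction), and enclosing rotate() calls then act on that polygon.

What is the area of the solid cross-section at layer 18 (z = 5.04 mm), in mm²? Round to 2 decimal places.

315.69 mm²

At z = 5.04 mm: the cube is present — its section is the full 25.5×12.5 rectangle (area 318.75 mm²); the r=3.5 cylinder at (2, 15) contributes a regular 16-gon of circumradius 3.5 (area = (16/2)·3.500²·sin(360°/16) = 37.50 mm²); Subtracting the remaining from the first: starting from the 25.5×12.5 cube (318.75 mm²), the r=3.5 cylinder at (2, 15) partially overlaps it — only the 3.06 mm² overlap (of its 37.50 mm²) is removed, clipping the outline — area = 315.69 mm²; (whole slice rotated 75° about Z — lengths, areas and connectivity unchanged). Overall, the cross-section is a single solid region. Net area = 315.69 mm².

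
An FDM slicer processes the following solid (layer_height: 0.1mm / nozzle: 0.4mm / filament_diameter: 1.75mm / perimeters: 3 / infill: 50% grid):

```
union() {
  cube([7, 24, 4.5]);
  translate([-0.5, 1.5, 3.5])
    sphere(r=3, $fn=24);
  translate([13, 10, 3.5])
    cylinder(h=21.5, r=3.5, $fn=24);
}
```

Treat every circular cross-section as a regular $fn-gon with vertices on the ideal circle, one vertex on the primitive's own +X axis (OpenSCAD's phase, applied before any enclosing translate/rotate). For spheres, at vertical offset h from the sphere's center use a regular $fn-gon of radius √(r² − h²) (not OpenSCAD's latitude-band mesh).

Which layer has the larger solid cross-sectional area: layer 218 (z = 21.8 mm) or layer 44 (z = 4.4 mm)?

Layer 218 (z = 21.8): the cube does not reach this height (z outside [0, 4.5]); the sphere at (-0.5, 1.5) does not reach this height (|z−center|=18.300 > r=3); the r=3.5 cylinder at (13, 10) contributes a regular 24-gon of circumradius 3.5 (area = (24/2)·3.500²·sin(360°/24) = 38.05 mm²); Merging all regions: only the r=3.5 cylinder at (13, 10) is present, so the union is just that shape — area = 38.05 mm². So its area = 38.05 mm². Layer 44 (z = 4.4): the cube (footprint 7×24) is included at this height (area 168.00 mm²); the r=3 sphere at (-0.5, 1.5) contributes a regular 24-gon of circumradius √(3²−0.9²) = 2.862 (area = (24/2)·2.862²·sin(360°/24) = 25.44 mm²); the cylinder at (13, 10): section is a regular 24-gon, circumradius r=3.5 (area = (24/2)·3.500²·sin(360°/24) = 38.05 mm²); Combining (union): the regions partially overlap — summed areas 231.48 mm² minus the doubly-counted overlap 8.26 mm² gives 223.23 mm² — area = 223.23 mm². So its area = 223.23 mm². Layer 44 is larger (223.23 vs 38.05 mm²).

layer 44 (z = 4.4 mm)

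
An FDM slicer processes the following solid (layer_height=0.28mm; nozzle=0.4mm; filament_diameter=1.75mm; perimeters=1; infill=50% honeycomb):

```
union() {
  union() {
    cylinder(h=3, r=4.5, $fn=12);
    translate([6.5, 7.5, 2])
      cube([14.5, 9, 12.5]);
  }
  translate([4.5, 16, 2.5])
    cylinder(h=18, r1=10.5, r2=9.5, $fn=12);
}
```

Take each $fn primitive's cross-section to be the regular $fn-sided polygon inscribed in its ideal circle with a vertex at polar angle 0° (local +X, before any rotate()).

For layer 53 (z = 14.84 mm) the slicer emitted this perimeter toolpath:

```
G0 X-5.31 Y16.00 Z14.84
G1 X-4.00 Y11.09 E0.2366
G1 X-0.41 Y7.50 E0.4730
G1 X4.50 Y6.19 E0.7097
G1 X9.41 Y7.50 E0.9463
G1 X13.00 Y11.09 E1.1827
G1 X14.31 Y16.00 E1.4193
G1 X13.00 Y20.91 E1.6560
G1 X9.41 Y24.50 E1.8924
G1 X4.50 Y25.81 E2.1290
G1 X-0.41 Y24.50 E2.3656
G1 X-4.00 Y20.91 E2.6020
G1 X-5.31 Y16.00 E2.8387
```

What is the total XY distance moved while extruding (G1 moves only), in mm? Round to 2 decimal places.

60.96 mm

Sum the Euclidean lengths of each G1 segment: total = 60.96 mm.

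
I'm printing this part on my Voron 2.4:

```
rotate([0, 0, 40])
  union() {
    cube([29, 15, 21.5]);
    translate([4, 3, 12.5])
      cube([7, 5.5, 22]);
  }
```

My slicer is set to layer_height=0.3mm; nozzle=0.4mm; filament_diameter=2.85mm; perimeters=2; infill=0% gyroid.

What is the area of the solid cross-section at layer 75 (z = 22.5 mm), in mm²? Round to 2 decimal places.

38.50 mm²

At z = 22.5 mm: the cube is not intersected at this z (z outside [0, 21.5]); the cube at (4, 3) (footprint 7×5.5) is included at this height (area 38.50 mm²); Combining (union): only the 7×5.5 cube at (4, 3) is present, so the union is just that shape — area = 38.50 mm²; (rotated 40° about Z; rotation is an isometry so areas/perimeters/island counts are preserved). Overall, the cross-section is a single solid region. Net area = 38.50 mm².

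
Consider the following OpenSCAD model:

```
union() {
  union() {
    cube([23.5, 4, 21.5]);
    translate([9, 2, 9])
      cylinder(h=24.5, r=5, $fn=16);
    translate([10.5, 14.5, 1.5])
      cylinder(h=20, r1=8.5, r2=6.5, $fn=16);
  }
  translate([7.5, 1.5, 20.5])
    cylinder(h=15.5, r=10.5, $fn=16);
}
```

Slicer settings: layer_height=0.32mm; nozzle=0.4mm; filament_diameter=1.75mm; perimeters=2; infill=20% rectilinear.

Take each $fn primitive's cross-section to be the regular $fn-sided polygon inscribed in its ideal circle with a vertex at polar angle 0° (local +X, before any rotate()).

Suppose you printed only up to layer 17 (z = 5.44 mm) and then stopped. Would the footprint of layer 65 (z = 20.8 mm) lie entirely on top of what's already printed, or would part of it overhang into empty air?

part overhangs

Compare the two slices. At z = 5.44: the 23.5×4 cube contributes its full rectangle (area 94.00 mm²); the cylinder at (9, 2) does not reach this height (z outside [9, 33.5]); the cone at (10.5, 14.5): at t=0.197 of its height the radius interpolates to r₁+(r₂−r₁)t = 8.106, giving a regular 16-gon of that circumradius (area = (16/2)·8.106²·sin(360°/16) = 201.16 mm²); Merging all regions: the 2 present regions are separate (no shared area or edge), so areas and boundary lengths simply add and each stays a separate island — area = 295.16 mm²; the cylinder at (7.5, 1.5) is not intersected at this z (z outside [20.5, 36]); Merging all regions: only that combined region is present, so the union is just that shape — area = 295.16 mm². At z = 20.8: the 23.5×4 cube contributes its full rectangle (area 94.00 mm²); the cylinder at (9, 2): section is a regular 16-gon, circumradius r=5 (area = (16/2)·5.000²·sin(360°/16) = 76.54 mm²); the cone at (10.5, 14.5) (r1=8.5→r2=6.5) has section circumradius 6.570 here — a regular 16-gon (area = (16/2)·6.570²·sin(360°/16) = 132.15 mm²); Combining (union): the regions partially overlap — summed areas 302.68 mm² minus the doubly-counted overlap 38.40 mm² gives 264.28 mm² — area = 264.28 mm²; the r=10.5 cylinder at (7.5, 1.5) gives a regular 16-gon of circumradius 10.5 (constant along its height) (area = (16/2)·10.500²·sin(360°/16) = 337.53 mm²); Merging all regions: the regions partially overlap — summed areas 601.81 mm² minus the doubly-counted overlap 132.92 mm² gives 468.89 mm² — area = 468.89 mm². Checking containment: at z = 20.8 the cross-section extends beyond the z = 5.44 cross-section by about 223.27 mm².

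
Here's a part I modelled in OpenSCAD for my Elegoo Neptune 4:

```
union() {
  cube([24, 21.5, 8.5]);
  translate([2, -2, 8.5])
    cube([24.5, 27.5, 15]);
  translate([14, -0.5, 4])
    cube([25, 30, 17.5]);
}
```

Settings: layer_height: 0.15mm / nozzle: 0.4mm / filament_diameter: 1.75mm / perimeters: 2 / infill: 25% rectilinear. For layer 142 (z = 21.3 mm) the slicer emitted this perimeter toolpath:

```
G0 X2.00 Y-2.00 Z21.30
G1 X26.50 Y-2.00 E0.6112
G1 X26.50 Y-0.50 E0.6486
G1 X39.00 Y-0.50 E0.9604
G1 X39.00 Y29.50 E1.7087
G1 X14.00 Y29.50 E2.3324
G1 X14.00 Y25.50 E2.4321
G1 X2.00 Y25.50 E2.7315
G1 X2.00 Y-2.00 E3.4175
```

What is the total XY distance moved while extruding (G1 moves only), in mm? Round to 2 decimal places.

137.00 mm

Sum the Euclidean lengths of each G1 segment: total = 137.00 mm.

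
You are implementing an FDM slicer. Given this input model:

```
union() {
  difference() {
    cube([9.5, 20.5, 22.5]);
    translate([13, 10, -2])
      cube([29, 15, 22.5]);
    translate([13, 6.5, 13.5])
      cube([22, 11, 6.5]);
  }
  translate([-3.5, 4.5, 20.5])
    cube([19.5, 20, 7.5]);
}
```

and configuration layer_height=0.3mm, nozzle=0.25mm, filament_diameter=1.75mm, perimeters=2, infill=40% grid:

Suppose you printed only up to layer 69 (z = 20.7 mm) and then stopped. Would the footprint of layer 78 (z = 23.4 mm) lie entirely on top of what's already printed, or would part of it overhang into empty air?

entirely on top

Compare the two slices. At z = 20.7: the cube is present — its section is the full 9.5×20.5 rectangle (area 194.75 mm²); the cube at (13, 10) is absent (z outside [-2, 20.5]); the cube at (13, 6.5) is not intersected at this z (z outside [13.5, 20]); Subtracting the remaining from the first: none of the subtracted shapes is present at this height, so the 9.5×20.5 cube is unchanged — area = 194.75 mm²; the 19.5×20 cube at (-3.5, 4.5) contributes its full rectangle (area 390.00 mm²); Merging all regions: the regions partially overlap — summed areas 584.75 mm² minus the doubly-counted overlap 152.00 mm² gives 432.75 mm² — area = 432.75 mm². At z = 23.4: the cube is absent (z outside [0, 22.5]); the cube at (13, 10) does not reach this height (z outside [-2, 20.5]); the cube at (13, 6.5) is not intersected at this z (z outside [13.5, 20]); Subtracting the remaining from the first: the first operand is absent here, so nothing remains; the cube at (-3.5, 4.5) (footprint 19.5×20) is included at this height (area 390.00 mm²); Merging all regions: only the 19.5×20 cube at (-3.5, 4.5) is present, so the union is just that shape — area = 390.00 mm². Checking containment: the cross-section at z = 23.4 is a subset of the cross-section at z = 20.7.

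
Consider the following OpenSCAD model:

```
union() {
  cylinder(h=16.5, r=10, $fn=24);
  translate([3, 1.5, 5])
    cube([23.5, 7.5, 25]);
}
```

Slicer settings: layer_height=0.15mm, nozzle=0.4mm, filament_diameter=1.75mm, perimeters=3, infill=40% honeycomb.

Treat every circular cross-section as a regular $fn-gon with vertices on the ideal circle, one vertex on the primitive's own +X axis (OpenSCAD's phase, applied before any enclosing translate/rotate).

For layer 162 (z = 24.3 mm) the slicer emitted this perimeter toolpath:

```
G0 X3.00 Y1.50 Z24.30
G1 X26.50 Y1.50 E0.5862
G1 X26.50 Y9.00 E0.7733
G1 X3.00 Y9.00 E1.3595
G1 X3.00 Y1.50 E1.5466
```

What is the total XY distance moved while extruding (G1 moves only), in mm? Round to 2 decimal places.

62.00 mm

Sum the Euclidean lengths of each G1 segment: total = 62.00 mm.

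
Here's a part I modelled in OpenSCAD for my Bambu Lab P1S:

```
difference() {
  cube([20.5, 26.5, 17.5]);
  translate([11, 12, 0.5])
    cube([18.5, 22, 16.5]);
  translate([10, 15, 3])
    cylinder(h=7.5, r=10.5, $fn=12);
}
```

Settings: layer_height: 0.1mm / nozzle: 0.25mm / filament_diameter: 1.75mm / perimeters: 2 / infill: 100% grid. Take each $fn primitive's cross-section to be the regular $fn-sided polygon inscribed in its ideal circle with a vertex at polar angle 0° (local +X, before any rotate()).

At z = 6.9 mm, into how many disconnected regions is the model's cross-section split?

At z = 6.9 mm: the cube is present — its section is the full 20.5×26.5 rectangle; the cube at (11, 12) is present — its section is the full 18.5×22 rectangle; the r=10.5 cylinder at (10, 15) contributes a regular 12-gon of circumradius 10.5; Subtracting the remaining from the first: starting from the 20.5×26.5 cube, the 18.5×22 cube at (11, 12) partially overlaps it — only the 137.75 mm² overlap (of its 407.00 mm²) is removed, clipping the outline; the r=10.5 cylinder at (10, 15) partially overlaps it — only the 230.20 mm² overlap (of its 330.75 mm²) is removed, clipping the outline — 2 connected regions. The result has 2 disconnected regions.

2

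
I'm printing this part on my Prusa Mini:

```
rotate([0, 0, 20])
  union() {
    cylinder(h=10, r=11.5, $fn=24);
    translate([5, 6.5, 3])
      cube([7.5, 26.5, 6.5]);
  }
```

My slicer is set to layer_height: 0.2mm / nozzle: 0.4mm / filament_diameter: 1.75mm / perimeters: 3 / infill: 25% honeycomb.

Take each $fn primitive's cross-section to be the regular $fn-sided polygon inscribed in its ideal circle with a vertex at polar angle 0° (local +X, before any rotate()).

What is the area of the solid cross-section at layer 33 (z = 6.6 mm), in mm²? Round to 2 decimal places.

At z = 6.6 mm: the cylinder: section is a regular 24-gon, circumradius r=11.5 (area = (24/2)·11.500²·sin(360°/24) = 410.75 mm²); the cube at (5, 6.5) (footprint 7.5×26.5) is included at this height (area 198.75 mm²); Merging all regions: the regions partially overlap — summed areas 609.50 mm² minus the doubly-counted overlap 9.80 mm² gives 599.70 mm² — area = 599.70 mm²; (whole slice rotated 20° about Z — lengths, areas and connectivity unchanged). Overall, the cross-section is a single solid region. Net area = 599.70 mm².

599.70 mm²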